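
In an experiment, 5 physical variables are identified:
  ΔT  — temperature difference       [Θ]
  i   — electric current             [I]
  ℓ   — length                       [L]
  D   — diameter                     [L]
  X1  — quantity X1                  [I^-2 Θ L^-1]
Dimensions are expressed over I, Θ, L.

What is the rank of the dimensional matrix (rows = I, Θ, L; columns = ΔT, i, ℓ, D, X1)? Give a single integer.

Write exponents as rows I,Θ,L / cols ΔT,i,ℓ,D,X1:
  I: [ 0  1  0  0 -2]
  Θ: [ 1  0  0  0  1]
  L: [ 0  0  1  1 -1]
Echelon form has 3 nonzero rows (pivots: ΔT,i,ℓ)

3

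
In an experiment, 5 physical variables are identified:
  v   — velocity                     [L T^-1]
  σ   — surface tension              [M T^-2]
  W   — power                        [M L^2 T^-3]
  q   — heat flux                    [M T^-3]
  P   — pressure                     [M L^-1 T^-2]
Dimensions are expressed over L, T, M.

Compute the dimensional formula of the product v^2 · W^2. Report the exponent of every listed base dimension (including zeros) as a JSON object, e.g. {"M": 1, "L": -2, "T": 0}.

{"L": 6, "T": -8, "M": 2}

Write exponents as rows L,T,M / cols v,σ,W,q,P:
  L: [ 1  0  2  0 -1]
  T: [-1 -2 -3 -3 -2]
  M: [ 0  1  1  1  1]
  [L]: (2)·1+(2)·2 = 6
  [T]: (2)·-1+(2)·-3 = -8
  [M]: (2)·0+(2)·1 = 2
⇒ L^6 T^-8 M^2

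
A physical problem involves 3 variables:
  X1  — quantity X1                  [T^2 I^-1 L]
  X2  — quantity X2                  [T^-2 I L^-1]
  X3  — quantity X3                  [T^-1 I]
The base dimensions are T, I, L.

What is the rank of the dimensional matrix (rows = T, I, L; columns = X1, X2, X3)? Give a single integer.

2

Write exponents as rows T,I,L / cols X1,X2,X3:
  T: [ 2 -2 -1]
  I: [-1  1  1]
  L: [ 1 -1  0]
Row reduction gives pivot columns X1,X3; rank = 2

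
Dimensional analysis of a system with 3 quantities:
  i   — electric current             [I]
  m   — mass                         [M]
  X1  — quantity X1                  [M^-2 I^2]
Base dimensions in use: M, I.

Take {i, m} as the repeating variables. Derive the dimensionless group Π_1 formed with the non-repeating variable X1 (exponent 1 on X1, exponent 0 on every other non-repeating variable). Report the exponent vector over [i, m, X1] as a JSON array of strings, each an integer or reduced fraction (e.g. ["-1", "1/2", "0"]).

["-2", "2", "1"]

Dimensional matrix (M×I by i×m×X1):
  M: [ 0  1 -2]
  I: [ 1  0  2]
Row reduction gives pivot columns i,m; rank = 2
Pivot set = {i,m}, free = {X1}
RREF:
  r0: [   1    0    2]
  r1: [   0    1   -2]
Fix exponent of X1 at 1; solve each RREF row for its pivot's exponent:
  r0: exp(i) + (2)·1 = 0 ⇒ exp(i) = -2
  r1: exp(m) + (-2)·1 = 0 ⇒ exp(m) = 2
Π_1 = i^-2 · m^2 · X1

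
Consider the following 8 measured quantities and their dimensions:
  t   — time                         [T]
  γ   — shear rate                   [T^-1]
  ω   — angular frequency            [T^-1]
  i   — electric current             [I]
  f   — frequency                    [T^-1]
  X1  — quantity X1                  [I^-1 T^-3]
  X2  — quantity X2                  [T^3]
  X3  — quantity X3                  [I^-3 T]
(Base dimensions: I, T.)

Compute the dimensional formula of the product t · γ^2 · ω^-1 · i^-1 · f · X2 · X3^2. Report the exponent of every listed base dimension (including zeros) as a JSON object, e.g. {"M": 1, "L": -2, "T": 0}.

Dimensional matrix (I×T by t×γ×ω×i×f×X1×X2×X3):
  I: [ 0  0  0  1  0 -1  0 -3]
  T: [ 1 -1 -1  0 -1 -3  3  1]
  [I]: (1)·0+(2)·0+(-1)·0+(-1)·1+(1)·0+(1)·0+(2)·-3 = -7
  [T]: (1)·1+(2)·-1+(-1)·-1+(-1)·0+(1)·-1+(1)·3+(2)·1 = 4
⇒ I^-7 T^4

{"I": -7, "T": 4}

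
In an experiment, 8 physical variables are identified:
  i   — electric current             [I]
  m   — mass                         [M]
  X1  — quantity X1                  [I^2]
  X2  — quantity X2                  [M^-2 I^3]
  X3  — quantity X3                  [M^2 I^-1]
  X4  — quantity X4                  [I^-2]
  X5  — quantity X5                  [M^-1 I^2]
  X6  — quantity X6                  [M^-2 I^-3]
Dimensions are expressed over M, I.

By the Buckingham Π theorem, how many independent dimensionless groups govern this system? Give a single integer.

Exponent matrix [M,I] × [i,m,X1,X2,X3,X4,X5,X6]:
  M: [ 0  1  0 -2  2  0 -1 -2]
  I: [ 1  0  2  3 -1 -2  2 -3]
Row reduction gives pivot columns i,m; rank = 2
Π count = n − r = 8 − 2 = 6

6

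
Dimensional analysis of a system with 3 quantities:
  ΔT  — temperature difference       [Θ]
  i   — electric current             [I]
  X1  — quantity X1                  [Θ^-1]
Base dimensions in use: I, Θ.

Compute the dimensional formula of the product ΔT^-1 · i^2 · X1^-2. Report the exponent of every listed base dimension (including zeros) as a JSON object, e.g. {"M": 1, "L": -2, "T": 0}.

Write exponents as rows I,Θ / cols ΔT,i,X1:
  I: [ 0  1  0]
  Θ: [ 1  0 -1]
  [I]: (-1)·0+(2)·1+(-2)·0 = 2
  [Θ]: (-1)·1+(2)·0+(-2)·-1 = 1
⇒ I^2 Θ

{"I": 2, "Θ": 1}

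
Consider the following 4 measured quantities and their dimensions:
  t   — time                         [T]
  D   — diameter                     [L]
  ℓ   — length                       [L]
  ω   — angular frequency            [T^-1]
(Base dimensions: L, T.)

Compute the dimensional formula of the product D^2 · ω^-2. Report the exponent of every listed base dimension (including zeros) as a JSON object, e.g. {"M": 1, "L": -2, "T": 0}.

Dimensional matrix (L×T by t×D×ℓ×ω):
  L: [ 0  1  1  0]
  T: [ 1  0  0 -1]
  [L]: (2)·1+(-2)·0 = 2
  [T]: (2)·0+(-2)·-1 = 2
⇒ L^2 T^2

{"L": 2, "T": 2}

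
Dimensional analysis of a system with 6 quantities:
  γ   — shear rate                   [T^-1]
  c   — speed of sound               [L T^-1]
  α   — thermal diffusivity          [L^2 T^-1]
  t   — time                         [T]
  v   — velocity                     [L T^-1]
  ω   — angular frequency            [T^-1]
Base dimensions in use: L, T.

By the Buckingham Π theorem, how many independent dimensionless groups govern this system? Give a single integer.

4

Exponent matrix [L,T] × [γ,c,α,t,v,ω]:
  L: [ 0  1  2  0  1  0]
  T: [-1 -1 -1  1 -1 -1]
Echelon form has 2 nonzero rows (pivots: γ,c)
n=6, r=2 ⇒ 4 dimensionless groups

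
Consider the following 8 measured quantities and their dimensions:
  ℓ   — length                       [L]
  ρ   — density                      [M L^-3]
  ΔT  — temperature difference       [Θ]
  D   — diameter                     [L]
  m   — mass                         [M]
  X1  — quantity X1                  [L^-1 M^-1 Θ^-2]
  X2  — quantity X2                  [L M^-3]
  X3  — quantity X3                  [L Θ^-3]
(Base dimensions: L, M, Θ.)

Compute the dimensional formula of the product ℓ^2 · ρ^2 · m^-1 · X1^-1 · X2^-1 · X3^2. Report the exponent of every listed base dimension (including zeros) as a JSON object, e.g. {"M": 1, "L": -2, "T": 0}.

{"L": -2, "M": 5, "Θ": -4}

Dimensional matrix (L×M×Θ by ℓ×ρ×ΔT×D×m×X1×X2×X3):
  L: [ 1 -3  0  1  0 -1  1  1]
  M: [ 0  1  0  0  1 -1 -3  0]
  Θ: [ 0  0  1  0  0 -2  0 -3]
  [L]: (2)·1+(2)·-3+(-1)·0+(-1)·-1+(-1)·1+(2)·1 = -2
  [M]: (2)·0+(2)·1+(-1)·1+(-1)·-1+(-1)·-3+(2)·0 = 5
  [Θ]: (2)·0+(2)·0+(-1)·0+(-1)·-2+(-1)·0+(2)·-3 = -4
⇒ L^-2 M^5 Θ^-4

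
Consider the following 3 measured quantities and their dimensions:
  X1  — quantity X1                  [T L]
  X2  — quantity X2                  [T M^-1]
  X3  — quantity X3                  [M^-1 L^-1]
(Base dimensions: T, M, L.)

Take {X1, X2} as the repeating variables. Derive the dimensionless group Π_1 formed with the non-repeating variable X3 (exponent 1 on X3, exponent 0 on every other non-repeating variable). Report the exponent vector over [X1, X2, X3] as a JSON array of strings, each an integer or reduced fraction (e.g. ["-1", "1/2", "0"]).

Write exponents as rows T,M,L / cols X1,X2,X3:
  T: [ 1  1  0]
  M: [ 0 -1 -1]
  L: [ 1  0 -1]
RREF → pivots at {X1,X2} ⇒ r = 2
Repeat: X1,X2; free: X3
RREF:
  r0: [   1    0   -1]
  r1: [   0    1    1]
  r2: [   0    0    0]
Fix exponent of X3 at 1; solve each RREF row for its pivot's exponent:
  r0: exp(X1) + (-1)·1 = 0 ⇒ exp(X1) = 1
  r1: exp(X2) + (1)·1 = 0 ⇒ exp(X2) = -1
Π_1 = X1 · X2^-1 · X3

["1", "-1", "1"]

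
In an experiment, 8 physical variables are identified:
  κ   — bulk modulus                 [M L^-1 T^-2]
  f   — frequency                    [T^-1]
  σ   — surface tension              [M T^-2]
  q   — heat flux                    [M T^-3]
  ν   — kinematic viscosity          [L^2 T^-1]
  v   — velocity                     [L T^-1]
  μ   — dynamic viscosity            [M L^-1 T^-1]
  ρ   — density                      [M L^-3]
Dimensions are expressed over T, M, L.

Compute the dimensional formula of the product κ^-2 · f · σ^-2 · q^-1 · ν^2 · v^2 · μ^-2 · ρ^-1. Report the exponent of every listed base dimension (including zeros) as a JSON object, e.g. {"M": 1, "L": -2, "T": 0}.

Exponent matrix [T,M,L] × [κ,f,σ,q,ν,v,μ,ρ]:
  T: [-2 -1 -2 -3 -1 -1 -1  0]
  M: [ 1  0  1  1  0  0  1  1]
  L: [-1  0  0  0  2  1 -1 -3]
  [T]: (-2)·-2+(1)·-1+(-2)·-2+(-1)·-3+(2)·-1+(2)·-1+(-2)·-1+(-1)·0 = 8
  [M]: (-2)·1+(1)·0+(-2)·1+(-1)·1+(2)·0+(2)·0+(-2)·1+(-1)·1 = -8
  [L]: (-2)·-1+(1)·0+(-2)·0+(-1)·0+(2)·2+(2)·1+(-2)·-1+(-1)·-3 = 13
⇒ T^8 M^-8 L^13

{"T": 8, "M": -8, "L": 13}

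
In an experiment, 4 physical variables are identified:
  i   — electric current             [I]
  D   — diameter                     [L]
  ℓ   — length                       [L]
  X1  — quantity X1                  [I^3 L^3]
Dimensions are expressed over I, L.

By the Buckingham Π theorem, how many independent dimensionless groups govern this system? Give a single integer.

Write exponents as rows I,L / cols i,D,ℓ,X1:
  I: [ 1  0  0  3]
  L: [ 0  1  1  3]
RREF → pivots at {i,D} ⇒ r = 2
n=4, r=2 ⇒ 2 dimensionless groups

2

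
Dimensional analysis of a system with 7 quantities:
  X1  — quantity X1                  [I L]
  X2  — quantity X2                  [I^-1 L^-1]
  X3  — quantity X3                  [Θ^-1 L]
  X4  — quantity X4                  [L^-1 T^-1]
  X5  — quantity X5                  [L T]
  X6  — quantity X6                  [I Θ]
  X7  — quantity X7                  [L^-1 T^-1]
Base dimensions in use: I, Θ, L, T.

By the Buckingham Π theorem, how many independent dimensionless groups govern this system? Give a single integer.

4

Write exponents as rows I,Θ,L,T / cols X1,X2,X3,X4,X5,X6,X7:
  I: [ 1 -1  0  0  0  1  0]
  Θ: [ 0  0 -1  0  0  1  0]
  L: [ 1 -1  1 -1  1  0 -1]
  T: [ 0  0  0 -1  1  0 -1]
Row reduction gives pivot columns X1,X3,X4; rank = 3
7 vars − rank 3 = 4 Π groups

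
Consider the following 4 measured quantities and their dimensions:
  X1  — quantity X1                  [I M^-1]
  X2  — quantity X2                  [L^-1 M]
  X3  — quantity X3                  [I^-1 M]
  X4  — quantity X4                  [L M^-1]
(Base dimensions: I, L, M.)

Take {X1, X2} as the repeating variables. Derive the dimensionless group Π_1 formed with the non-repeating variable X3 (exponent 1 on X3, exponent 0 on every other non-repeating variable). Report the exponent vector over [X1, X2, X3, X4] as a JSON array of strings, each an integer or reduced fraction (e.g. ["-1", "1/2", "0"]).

Write exponents as rows I,L,M / cols X1,X2,X3,X4:
  I: [ 1  0 -1  0]
  L: [ 0 -1  0  1]
  M: [-1  1  1 -1]
RREF → pivots at {X1,X2} ⇒ r = 2
Pivot set = {X1,X2}, free = {X3,X4}
RREF:
  r0: [   1    0   -1    0]
  r1: [   0    1    0   -1]
  r2: [   0    0    0    0]
Fix exponent of X3 at 1, X4 at 0; solve each RREF row for its pivot's exponent:
  r0: exp(X1) + (-1)·1 = 0 ⇒ exp(X1) = 1
  r1: exp(X2) + (0)·1 = 0 ⇒ exp(X2) = 0
Π_1 = X1 · X3

["1", "0", "1", "0"]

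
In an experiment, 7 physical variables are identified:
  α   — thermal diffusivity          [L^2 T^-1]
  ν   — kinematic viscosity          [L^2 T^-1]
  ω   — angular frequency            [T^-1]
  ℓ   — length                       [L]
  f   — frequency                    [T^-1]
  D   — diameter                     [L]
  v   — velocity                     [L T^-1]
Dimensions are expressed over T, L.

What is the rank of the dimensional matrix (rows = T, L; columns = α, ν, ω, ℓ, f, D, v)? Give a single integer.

Dimensional matrix (T×L by α×ν×ω×ℓ×f×D×v):
  T: [-1 -1 -1  0 -1  0 -1]
  L: [ 2  2  0  1  0  1  1]
Row reduction gives pivot columns α,ω; rank = 2

2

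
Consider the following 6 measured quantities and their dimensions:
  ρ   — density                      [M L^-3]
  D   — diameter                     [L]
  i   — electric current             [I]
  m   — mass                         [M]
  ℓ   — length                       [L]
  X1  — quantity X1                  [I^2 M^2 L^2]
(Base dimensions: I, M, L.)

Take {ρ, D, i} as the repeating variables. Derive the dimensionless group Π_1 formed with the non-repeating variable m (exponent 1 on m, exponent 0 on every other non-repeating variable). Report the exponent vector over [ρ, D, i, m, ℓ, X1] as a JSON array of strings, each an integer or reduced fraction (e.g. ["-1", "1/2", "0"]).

Write exponents as rows I,M,L / cols ρ,D,i,m,ℓ,X1:
  I: [ 0  0  1  0  0  2]
  M: [ 1  0  0  1  0  2]
  L: [-3  1  0  0  1  2]
Echelon form has 3 nonzero rows (pivots: ρ,D,i)
Pivot set = {ρ,D,i}, free = {m,ℓ,X1}
RREF:
  r0: [   1    0    0    1    0    2]
  r1: [   0    1    0    3    1    8]
  r2: [   0    0    1    0    0    2]
Fix exponent of m at 1, ℓ at 0, X1 at 0; solve each RREF row for its pivot's exponent:
  r0: exp(ρ) + (1)·1 = 0 ⇒ exp(ρ) = -1
  r1: exp(D) + (3)·1 = 0 ⇒ exp(D) = -3
  r2: exp(i) + (0)·1 = 0 ⇒ exp(i) = 0
Π_1 = ρ^-1 · D^-3 · m

["-1", "-3", "0", "1", "0", "0"]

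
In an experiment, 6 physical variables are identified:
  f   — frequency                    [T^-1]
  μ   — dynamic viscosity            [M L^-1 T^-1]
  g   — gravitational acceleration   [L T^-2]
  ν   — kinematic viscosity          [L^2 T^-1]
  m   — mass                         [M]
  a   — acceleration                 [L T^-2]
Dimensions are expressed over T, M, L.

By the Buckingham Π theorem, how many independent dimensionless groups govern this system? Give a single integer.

3

Exponent matrix [T,M,L] × [f,μ,g,ν,m,a]:
  T: [-1 -1 -2 -1  0 -2]
  M: [ 0  1  0  0  1  0]
  L: [ 0 -1  1  2  0  1]
RREF → pivots at {f,μ,g} ⇒ r = 3
n=6, r=3 ⇒ 3 dimensionless groups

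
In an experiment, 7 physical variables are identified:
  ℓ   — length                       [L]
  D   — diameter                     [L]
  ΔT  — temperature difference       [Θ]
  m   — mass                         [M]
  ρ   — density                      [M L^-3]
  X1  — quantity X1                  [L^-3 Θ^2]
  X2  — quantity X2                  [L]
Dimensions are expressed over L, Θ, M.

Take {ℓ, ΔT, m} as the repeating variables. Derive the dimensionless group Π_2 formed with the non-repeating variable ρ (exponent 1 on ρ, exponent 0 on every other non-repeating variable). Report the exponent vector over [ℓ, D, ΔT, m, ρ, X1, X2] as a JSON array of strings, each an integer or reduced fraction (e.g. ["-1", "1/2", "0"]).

["3", "0", "0", "-1", "1", "0", "0"]

Write exponents as rows L,Θ,M / cols ℓ,D,ΔT,m,ρ,X1,X2:
  L: [ 1  1  0  0 -3 -3  1]
  Θ: [ 0  0  1  0  0  2  0]
  M: [ 0  0  0  1  1  0  0]
Row reduction gives pivot columns ℓ,ΔT,m; rank = 3
Pivot set = {ℓ,ΔT,m}, free = {D,ρ,X1,X2}
RREF:
  r0: [   1    1    0    0   -3   -3    1]
  r1: [   0    0    1    0    0    2    0]
  r2: [   0    0    0    1    1    0    0]
Fix exponent of ρ at 1, D at 0, X1 at 0, X2 at 0; solve each RREF row for its pivot's exponent:
  r0: exp(ℓ) + (-3)·1 = 0 ⇒ exp(ℓ) = 3
  r1: exp(ΔT) + (0)·1 = 0 ⇒ exp(ΔT) = 0
  r2: exp(m) + (1)·1 = 0 ⇒ exp(m) = -1
Π_2 = ℓ^3 · m^-1 · ρ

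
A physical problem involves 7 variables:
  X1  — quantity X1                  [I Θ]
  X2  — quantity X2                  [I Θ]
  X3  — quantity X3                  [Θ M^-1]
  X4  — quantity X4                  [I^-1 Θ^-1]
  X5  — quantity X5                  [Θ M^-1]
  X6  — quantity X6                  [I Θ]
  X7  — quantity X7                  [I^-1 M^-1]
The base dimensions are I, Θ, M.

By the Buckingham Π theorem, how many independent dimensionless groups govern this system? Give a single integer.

Write exponents as rows I,Θ,M / cols X1,X2,X3,X4,X5,X6,X7:
  I: [ 1  1  0 -1  0  1 -1]
  Θ: [ 1  1  1 -1  1  1  0]
  M: [ 0  0 -1  0 -1  0 -1]
RREF → pivots at {X1,X3} ⇒ r = 2
7 vars − rank 2 = 5 Π groups

5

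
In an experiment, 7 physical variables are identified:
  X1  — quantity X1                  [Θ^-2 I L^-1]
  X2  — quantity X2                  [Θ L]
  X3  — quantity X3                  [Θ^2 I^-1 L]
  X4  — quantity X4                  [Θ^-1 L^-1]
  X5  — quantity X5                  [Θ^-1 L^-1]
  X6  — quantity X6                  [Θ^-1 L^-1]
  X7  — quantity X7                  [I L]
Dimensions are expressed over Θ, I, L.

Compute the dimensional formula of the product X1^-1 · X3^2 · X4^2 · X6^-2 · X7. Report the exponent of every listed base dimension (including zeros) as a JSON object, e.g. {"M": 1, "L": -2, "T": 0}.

Write exponents as rows Θ,I,L / cols X1,X2,X3,X4,X5,X6,X7:
  Θ: [-2  1  2 -1 -1 -1  0]
  I: [ 1  0 -1  0  0  0  1]
  L: [-1  1  1 -1 -1 -1  1]
  [Θ]: (-1)·-2+(2)·2+(2)·-1+(-2)·-1+(1)·0 = 6
  [I]: (-1)·1+(2)·-1+(2)·0+(-2)·0+(1)·1 = -2
  [L]: (-1)·-1+(2)·1+(2)·-1+(-2)·-1+(1)·1 = 4
⇒ Θ^6 I^-2 L^4

{"Θ": 6, "I": -2, "L": 4}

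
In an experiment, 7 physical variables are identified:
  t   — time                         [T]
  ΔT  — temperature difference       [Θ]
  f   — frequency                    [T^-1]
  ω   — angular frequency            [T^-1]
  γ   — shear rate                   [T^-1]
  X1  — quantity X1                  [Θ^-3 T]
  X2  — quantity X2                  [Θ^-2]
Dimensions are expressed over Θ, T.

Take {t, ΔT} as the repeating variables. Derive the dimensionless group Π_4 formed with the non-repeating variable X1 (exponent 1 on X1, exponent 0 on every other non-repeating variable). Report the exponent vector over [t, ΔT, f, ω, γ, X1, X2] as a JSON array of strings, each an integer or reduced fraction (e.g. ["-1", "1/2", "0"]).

["-1", "3", "0", "0", "0", "1", "0"]

Exponent matrix [Θ,T] × [t,ΔT,f,ω,γ,X1,X2]:
  Θ: [ 0  1  0  0  0 -3 -2]
  T: [ 1  0 -1 -1 -1  1  0]
Echelon form has 2 nonzero rows (pivots: t,ΔT)
Repeat: t,ΔT; free: f,ω,γ,X1,X2
RREF:
  r0: [   1    0   -1   -1   -1    1    0]
  r1: [   0    1    0    0    0   -3   -2]
Fix exponent of X1 at 1, f at 0, ω at 0, γ at 0, X2 at 0; solve each RREF row for its pivot's exponent:
  r0: exp(t) + (1)·1 = 0 ⇒ exp(t) = -1
  r1: exp(ΔT) + (-3)·1 = 0 ⇒ exp(ΔT) = 3
Π_4 = t^-1 · ΔT^3 · X1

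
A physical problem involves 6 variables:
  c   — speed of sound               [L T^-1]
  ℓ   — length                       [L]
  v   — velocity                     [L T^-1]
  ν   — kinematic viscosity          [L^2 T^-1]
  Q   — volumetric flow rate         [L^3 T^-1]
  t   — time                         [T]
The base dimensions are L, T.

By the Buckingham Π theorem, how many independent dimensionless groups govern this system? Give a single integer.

Write exponents as rows L,T / cols c,ℓ,v,ν,Q,t:
  L: [ 1  1  1  2  3  0]
  T: [-1  0 -1 -1 -1  1]
Echelon form has 2 nonzero rows (pivots: c,ℓ)
Π count = n − r = 6 − 2 = 4

4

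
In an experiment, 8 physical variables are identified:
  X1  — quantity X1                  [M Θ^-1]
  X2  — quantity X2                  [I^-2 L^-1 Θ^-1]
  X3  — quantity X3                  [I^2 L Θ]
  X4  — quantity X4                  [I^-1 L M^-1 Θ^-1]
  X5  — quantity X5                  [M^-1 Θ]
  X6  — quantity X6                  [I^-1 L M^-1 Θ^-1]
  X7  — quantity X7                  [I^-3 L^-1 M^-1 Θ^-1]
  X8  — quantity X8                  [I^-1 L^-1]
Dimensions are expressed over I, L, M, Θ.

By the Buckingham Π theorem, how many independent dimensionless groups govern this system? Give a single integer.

Dimensional matrix (I×L×M×Θ by X1×X2×X3×X4×X5×X6×X7×X8):
  I: [ 0 -2  2 -1  0 -1 -3 -1]
  L: [ 0 -1  1  1  0  1 -1 -1]
  M: [ 1  0  0 -1 -1 -1 -1  0]
  Θ: [-1 -1  1 -1  1 -1 -1  0]
RREF → pivots at {X1,X2,X4} ⇒ r = 3
n=8, r=3 ⇒ 5 dimensionless groups

5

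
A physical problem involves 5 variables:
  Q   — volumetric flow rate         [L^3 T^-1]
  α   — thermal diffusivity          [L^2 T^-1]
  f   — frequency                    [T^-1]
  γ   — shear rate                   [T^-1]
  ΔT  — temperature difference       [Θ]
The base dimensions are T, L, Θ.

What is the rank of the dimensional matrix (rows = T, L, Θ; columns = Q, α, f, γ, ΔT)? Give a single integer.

Dimensional matrix (T×L×Θ by Q×α×f×γ×ΔT):
  T: [-1 -1 -1 -1  0]
  L: [ 3  2  0  0  0]
  Θ: [ 0  0  0  0  1]
Row reduction gives pivot columns Q,α,ΔT; rank = 3

3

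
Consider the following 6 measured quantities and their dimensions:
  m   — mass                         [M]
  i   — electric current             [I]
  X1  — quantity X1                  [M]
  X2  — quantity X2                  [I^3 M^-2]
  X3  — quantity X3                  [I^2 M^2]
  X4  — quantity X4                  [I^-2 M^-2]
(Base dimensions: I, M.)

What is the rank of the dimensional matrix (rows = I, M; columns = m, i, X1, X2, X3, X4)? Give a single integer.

2

Exponent matrix [I,M] × [m,i,X1,X2,X3,X4]:
  I: [ 0  1  0  3  2 -2]
  M: [ 1  0  1 -2  2 -2]
Row reduction gives pivot columns m,i; rank = 2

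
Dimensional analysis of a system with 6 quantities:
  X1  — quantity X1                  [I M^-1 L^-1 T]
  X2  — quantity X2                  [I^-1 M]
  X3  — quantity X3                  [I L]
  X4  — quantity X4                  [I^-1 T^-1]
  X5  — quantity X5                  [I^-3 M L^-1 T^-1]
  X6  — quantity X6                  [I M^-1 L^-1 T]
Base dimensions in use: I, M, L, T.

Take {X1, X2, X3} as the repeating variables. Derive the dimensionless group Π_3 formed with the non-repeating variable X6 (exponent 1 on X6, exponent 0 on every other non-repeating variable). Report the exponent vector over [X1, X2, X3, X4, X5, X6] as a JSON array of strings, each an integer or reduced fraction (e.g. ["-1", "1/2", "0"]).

Write exponents as rows I,M,L,T / cols X1,X2,X3,X4,X5,X6:
  I: [ 1 -1  1 -1 -3  1]
  M: [-1  1  0  0  1 -1]
  L: [-1  0  1  0 -1 -1]
  T: [ 1  0  0 -1 -1  1]
Row reduction gives pivot columns X1,X2,X3; rank = 3
Repeat: X1,X2,X3; free: X4,X5,X6
RREF:
  r0: [   1    0    0   -1   -1    1]
  r1: [   0    1    0   -1    0    0]
  r2: [   0    0    1   -1   -2    0]
  r3: [   0    0    0    0    0    0]
Fix exponent of X6 at 1, X4 at 0, X5 at 0; solve each RREF row for its pivot's exponent:
  r0: exp(X1) + (1)·1 = 0 ⇒ exp(X1) = -1
  r1: exp(X2) + (0)·1 = 0 ⇒ exp(X2) = 0
  r2: exp(X3) + (0)·1 = 0 ⇒ exp(X3) = 0
Π_3 = X1^-1 · X6

["-1", "0", "0", "0", "0", "1"]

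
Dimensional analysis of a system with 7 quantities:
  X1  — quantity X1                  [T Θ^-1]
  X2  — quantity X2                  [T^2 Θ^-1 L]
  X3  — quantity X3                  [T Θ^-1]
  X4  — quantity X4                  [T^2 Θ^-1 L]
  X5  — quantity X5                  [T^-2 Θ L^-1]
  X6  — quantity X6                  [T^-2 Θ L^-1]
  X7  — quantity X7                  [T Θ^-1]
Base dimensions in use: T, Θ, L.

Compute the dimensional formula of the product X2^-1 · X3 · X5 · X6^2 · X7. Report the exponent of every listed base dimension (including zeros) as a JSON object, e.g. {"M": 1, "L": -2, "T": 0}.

{"T": -6, "Θ": 2, "L": -4}

Exponent matrix [T,Θ,L] × [X1,X2,X3,X4,X5,X6,X7]:
  T: [ 1  2  1  2 -2 -2  1]
  Θ: [-1 -1 -1 -1  1  1 -1]
  L: [ 0  1  0  1 -1 -1  0]
  [T]: (-1)·2+(1)·1+(1)·-2+(2)·-2+(1)·1 = -6
  [Θ]: (-1)·-1+(1)·-1+(1)·1+(2)·1+(1)·-1 = 2
  [L]: (-1)·1+(1)·0+(1)·-1+(2)·-1+(1)·0 = -4
⇒ T^-6 Θ^2 L^-4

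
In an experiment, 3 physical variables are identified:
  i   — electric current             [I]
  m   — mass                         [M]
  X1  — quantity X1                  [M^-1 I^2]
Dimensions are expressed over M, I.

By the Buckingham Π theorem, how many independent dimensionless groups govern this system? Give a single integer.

1

Exponent matrix [M,I] × [i,m,X1]:
  M: [ 0  1 -1]
  I: [ 1  0  2]
Row reduction gives pivot columns i,m; rank = 2
3 vars − rank 2 = 1 Π group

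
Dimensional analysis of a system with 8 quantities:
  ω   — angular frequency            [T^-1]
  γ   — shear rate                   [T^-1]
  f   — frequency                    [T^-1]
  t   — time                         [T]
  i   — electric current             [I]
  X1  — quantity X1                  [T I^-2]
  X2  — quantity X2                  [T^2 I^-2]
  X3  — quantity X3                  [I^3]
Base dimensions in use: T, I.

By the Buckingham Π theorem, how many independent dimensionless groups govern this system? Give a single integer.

6

Write exponents as rows T,I / cols ω,γ,f,t,i,X1,X2,X3:
  T: [-1 -1 -1  1  0  1  2  0]
  I: [ 0  0  0  0  1 -2 -2  3]
RREF → pivots at {ω,i} ⇒ r = 2
Π count = n − r = 8 − 2 = 6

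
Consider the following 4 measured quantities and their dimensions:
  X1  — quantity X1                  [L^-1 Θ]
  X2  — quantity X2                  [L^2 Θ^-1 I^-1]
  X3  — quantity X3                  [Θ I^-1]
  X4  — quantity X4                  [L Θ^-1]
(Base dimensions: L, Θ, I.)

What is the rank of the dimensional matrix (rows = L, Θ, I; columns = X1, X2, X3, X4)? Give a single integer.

2

Exponent matrix [L,Θ,I] × [X1,X2,X3,X4]:
  L: [-1  2  0  1]
  Θ: [ 1 -1  1 -1]
  I: [ 0 -1 -1  0]
Row reduction gives pivot columns X1,X2; rank = 2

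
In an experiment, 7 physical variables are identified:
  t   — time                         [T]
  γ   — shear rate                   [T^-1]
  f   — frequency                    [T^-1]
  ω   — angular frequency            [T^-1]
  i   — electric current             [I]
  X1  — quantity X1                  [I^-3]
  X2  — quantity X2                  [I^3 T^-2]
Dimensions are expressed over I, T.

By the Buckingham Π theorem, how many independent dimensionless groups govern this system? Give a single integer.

5

Exponent matrix [I,T] × [t,γ,f,ω,i,X1,X2]:
  I: [ 0  0  0  0  1 -3  3]
  T: [ 1 -1 -1 -1  0  0 -2]
Row reduction gives pivot columns t,i; rank = 2
Π count = n − r = 7 − 2 = 5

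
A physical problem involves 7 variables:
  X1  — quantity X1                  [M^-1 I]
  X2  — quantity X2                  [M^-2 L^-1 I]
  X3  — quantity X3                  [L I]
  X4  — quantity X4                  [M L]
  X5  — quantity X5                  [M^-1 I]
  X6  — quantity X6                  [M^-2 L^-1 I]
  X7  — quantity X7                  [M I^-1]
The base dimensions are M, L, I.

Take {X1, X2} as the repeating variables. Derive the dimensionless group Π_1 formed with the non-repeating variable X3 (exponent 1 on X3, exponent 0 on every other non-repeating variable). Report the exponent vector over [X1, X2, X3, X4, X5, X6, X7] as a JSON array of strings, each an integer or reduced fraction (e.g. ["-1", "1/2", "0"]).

Dimensional matrix (M×L×I by X1×X2×X3×X4×X5×X6×X7):
  M: [-1 -2  0  1 -1 -2  1]
  L: [ 0 -1  1  1  0 -1  0]
  I: [ 1  1  1  0  1  1 -1]
Row reduction gives pivot columns X1,X2; rank = 2
Pivot set = {X1,X2}, free = {X3,X4,X5,X6,X7}
RREF:
  r0: [   1    0    2    1    1    0   -1]
  r1: [   0    1   -1   -1    0    1    0]
  r2: [   0    0    0    0    0    0    0]
Fix exponent of X3 at 1, X4 at 0, X5 at 0, X6 at 0, X7 at 0; solve each RREF row for its pivot's exponent:
  r0: exp(X1) + (2)·1 = 0 ⇒ exp(X1) = -2
  r1: exp(X2) + (-1)·1 = 0 ⇒ exp(X2) = 1
Π_1 = X1^-2 · X2 · X3

["-2", "1", "1", "0", "0", "0", "0"]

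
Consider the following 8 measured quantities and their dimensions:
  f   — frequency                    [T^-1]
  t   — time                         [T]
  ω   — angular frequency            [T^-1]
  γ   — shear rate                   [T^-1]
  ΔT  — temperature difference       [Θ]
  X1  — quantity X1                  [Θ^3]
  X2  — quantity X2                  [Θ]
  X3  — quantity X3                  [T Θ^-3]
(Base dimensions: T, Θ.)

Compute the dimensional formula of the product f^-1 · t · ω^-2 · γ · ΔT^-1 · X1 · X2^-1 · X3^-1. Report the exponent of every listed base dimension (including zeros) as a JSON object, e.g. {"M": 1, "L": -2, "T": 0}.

Dimensional matrix (T×Θ by f×t×ω×γ×ΔT×X1×X2×X3):
  T: [-1  1 -1 -1  0  0  0  1]
  Θ: [ 0  0  0  0  1  3  1 -3]
  [T]: (-1)·-1+(1)·1+(-2)·-1+(1)·-1+(-1)·0+(1)·0+(-1)·0+(-1)·1 = 2
  [Θ]: (-1)·0+(1)·0+(-2)·0+(1)·0+(-1)·1+(1)·3+(-1)·1+(-1)·-3 = 4
⇒ T^2 Θ^4

{"T": 2, "Θ": 4}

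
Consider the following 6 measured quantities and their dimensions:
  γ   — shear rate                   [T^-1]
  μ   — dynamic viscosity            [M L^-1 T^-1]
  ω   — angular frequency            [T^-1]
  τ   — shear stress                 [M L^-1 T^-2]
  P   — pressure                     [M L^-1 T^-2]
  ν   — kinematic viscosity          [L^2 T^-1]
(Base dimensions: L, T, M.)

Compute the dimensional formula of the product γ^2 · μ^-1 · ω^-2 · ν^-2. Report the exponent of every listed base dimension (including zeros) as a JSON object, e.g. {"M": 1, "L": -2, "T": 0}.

{"L": -3, "T": 3, "M": -1}

Dimensional matrix (L×T×M by γ×μ×ω×τ×P×ν):
  L: [ 0 -1  0 -1 -1  2]
  T: [-1 -1 -1 -2 -2 -1]
  M: [ 0  1  0  1  1  0]
  [L]: (2)·0+(-1)·-1+(-2)·0+(-2)·2 = -3
  [T]: (2)·-1+(-1)·-1+(-2)·-1+(-2)·-1 = 3
  [M]: (2)·0+(-1)·1+(-2)·0+(-2)·0 = -1
⇒ L^-3 T^3 M^-1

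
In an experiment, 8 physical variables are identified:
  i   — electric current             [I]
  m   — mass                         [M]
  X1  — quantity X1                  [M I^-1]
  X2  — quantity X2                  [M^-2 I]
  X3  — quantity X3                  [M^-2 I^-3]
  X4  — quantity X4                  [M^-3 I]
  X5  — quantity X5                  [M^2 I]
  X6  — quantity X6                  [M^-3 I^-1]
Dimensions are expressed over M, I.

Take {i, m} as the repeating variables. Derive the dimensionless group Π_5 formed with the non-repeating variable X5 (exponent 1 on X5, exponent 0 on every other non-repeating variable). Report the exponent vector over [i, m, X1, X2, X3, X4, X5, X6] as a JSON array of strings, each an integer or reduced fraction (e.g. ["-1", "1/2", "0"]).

Exponent matrix [M,I] × [i,m,X1,X2,X3,X4,X5,X6]:
  M: [ 0  1  1 -2 -2 -3  2 -3]
  I: [ 1  0 -1  1 -3  1  1 -1]
RREF → pivots at {i,m} ⇒ r = 2
Pivot set = {i,m}, free = {X1,X2,X3,X4,X5,X6}
RREF:
  r0: [   1    0   -1    1   -3    1    1   -1]
  r1: [   0    1    1   -2   -2   -3    2   -3]
Fix exponent of X5 at 1, X1 at 0, X2 at 0, X3 at 0, X4 at 0, X6 at 0; solve each RREF row for its pivot's exponent:
  r0: exp(i) + (1)·1 = 0 ⇒ exp(i) = -1
  r1: exp(m) + (2)·1 = 0 ⇒ exp(m) = -2
Π_5 = i^-1 · m^-2 · X5

["-1", "-2", "0", "0", "0", "0", "1", "0"]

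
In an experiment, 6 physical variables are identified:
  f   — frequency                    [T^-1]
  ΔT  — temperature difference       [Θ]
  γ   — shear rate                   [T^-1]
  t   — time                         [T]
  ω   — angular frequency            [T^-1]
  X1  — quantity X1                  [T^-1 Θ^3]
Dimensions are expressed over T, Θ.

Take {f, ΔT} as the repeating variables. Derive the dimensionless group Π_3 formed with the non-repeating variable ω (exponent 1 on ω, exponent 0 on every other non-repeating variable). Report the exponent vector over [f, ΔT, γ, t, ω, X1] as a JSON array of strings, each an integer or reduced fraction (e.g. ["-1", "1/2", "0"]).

Write exponents as rows T,Θ / cols f,ΔT,γ,t,ω,X1:
  T: [-1  0 -1  1 -1 -1]
  Θ: [ 0  1  0  0  0  3]
Row reduction gives pivot columns f,ΔT; rank = 2
Repeat: f,ΔT; free: γ,t,ω,X1
RREF:
  r0: [   1    0    1   -1    1    1]
  r1: [   0    1    0    0    0    3]
Fix exponent of ω at 1, γ at 0, t at 0, X1 at 0; solve each RREF row for its pivot's exponent:
  r0: exp(f) + (1)·1 = 0 ⇒ exp(f) = -1
  r1: exp(ΔT) + (0)·1 = 0 ⇒ exp(ΔT) = 0
Π_3 = f^-1 · ω

["-1", "0", "0", "0", "1", "0"]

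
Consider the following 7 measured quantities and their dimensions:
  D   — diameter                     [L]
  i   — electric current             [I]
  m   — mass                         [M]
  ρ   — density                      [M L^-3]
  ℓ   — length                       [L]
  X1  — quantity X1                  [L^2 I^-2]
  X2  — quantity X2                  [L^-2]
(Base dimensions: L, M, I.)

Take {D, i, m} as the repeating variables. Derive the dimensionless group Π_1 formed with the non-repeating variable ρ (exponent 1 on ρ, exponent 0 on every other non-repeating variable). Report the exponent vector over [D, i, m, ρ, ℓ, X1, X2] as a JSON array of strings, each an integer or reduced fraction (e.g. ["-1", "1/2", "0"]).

Dimensional matrix (L×M×I by D×i×m×ρ×ℓ×X1×X2):
  L: [ 1  0  0 -3  1  2 -2]
  M: [ 0  0  1  1  0  0  0]
  I: [ 0  1  0  0  0 -2  0]
Echelon form has 3 nonzero rows (pivots: D,i,m)
Pivot set = {D,i,m}, free = {ρ,ℓ,X1,X2}
RREF:
  r0: [   1    0    0   -3    1    2   -2]
  r1: [   0    1    0    0    0   -2    0]
  r2: [   0    0    1    1    0    0    0]
Fix exponent of ρ at 1, ℓ at 0, X1 at 0, X2 at 0; solve each RREF row for its pivot's exponent:
  r0: exp(D) + (-3)·1 = 0 ⇒ exp(D) = 3
  r1: exp(i) + (0)·1 = 0 ⇒ exp(i) = 0
  r2: exp(m) + (1)·1 = 0 ⇒ exp(m) = -1
Π_1 = D^3 · m^-1 · ρ

["3", "0", "-1", "1", "0", "0", "0"]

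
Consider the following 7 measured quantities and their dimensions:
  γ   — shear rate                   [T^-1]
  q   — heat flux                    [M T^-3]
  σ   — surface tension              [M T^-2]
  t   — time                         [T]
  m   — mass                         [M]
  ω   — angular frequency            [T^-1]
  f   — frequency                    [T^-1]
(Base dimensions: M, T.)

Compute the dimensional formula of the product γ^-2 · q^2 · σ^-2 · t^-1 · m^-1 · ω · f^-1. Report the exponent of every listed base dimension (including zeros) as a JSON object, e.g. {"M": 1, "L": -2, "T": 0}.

Dimensional matrix (M×T by γ×q×σ×t×m×ω×f):
  M: [ 0  1  1  0  1  0  0]
  T: [-1 -3 -2  1  0 -1 -1]
  [M]: (-2)·0+(2)·1+(-2)·1+(-1)·0+(-1)·1+(1)·0+(-1)·0 = -1
  [T]: (-2)·-1+(2)·-3+(-2)·-2+(-1)·1+(-1)·0+(1)·-1+(-1)·-1 = -1
⇒ M^-1 T^-1

{"M": -1, "T": -1}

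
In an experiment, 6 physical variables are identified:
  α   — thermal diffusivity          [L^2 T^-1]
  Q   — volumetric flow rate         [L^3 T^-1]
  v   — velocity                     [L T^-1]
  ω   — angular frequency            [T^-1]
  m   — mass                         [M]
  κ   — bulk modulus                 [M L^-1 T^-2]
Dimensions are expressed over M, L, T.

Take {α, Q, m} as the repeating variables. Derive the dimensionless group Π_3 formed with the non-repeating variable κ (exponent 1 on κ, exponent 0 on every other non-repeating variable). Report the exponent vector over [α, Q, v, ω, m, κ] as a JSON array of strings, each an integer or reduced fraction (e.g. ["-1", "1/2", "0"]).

["-7", "5", "0", "0", "-1", "1"]

Exponent matrix [M,L,T] × [α,Q,v,ω,m,κ]:
  M: [ 0  0  0  0  1  1]
  L: [ 2  3  1  0  0 -1]
  T: [-1 -1 -1 -1  0 -2]
Echelon form has 3 nonzero rows (pivots: α,Q,m)
Repeat: α,Q,m; free: v,ω,κ
RREF:
  r0: [   1    0    2    3    0    7]
  r1: [   0    1   -1   -2    0   -5]
  r2: [   0    0    0    0    1    1]
Fix exponent of κ at 1, v at 0, ω at 0; solve each RREF row for its pivot's exponent:
  r0: exp(α) + (7)·1 = 0 ⇒ exp(α) = -7
  r1: exp(Q) + (-5)·1 = 0 ⇒ exp(Q) = 5
  r2: exp(m) + (1)·1 = 0 ⇒ exp(m) = -1
Π_3 = α^-7 · Q^5 · m^-1 · κ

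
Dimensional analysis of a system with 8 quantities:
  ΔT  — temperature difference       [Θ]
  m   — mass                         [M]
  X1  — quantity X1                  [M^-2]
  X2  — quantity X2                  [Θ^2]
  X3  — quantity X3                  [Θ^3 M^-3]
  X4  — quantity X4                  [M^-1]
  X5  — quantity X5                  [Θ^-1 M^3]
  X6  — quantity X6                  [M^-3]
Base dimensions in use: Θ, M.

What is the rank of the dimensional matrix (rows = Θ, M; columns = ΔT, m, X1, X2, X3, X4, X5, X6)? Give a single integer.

2

Dimensional matrix (Θ×M by ΔT×m×X1×X2×X3×X4×X5×X6):
  Θ: [ 1  0  0  2  3  0 -1  0]
  M: [ 0  1 -2  0 -3 -1  3 -3]
Echelon form has 2 nonzero rows (pivots: ΔT,m)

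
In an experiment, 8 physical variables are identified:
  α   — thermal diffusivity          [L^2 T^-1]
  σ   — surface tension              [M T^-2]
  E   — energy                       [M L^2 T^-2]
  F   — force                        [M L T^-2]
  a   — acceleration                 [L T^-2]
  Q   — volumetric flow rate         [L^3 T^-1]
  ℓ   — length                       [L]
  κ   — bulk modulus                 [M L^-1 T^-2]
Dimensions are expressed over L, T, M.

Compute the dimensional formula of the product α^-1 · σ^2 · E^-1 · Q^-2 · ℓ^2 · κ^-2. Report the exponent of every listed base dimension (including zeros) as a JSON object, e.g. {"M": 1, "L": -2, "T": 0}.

Write exponents as rows L,T,M / cols α,σ,E,F,a,Q,ℓ,κ:
  L: [ 2  0  2  1  1  3  1 -1]
  T: [-1 -2 -2 -2 -2 -1  0 -2]
  M: [ 0  1  1  1  0  0  0  1]
  [L]: (-1)·2+(2)·0+(-1)·2+(-2)·3+(2)·1+(-2)·-1 = -6
  [T]: (-1)·-1+(2)·-2+(-1)·-2+(-2)·-1+(2)·0+(-2)·-2 = 5
  [M]: (-1)·0+(2)·1+(-1)·1+(-2)·0+(2)·0+(-2)·1 = -1
⇒ L^-6 T^5 M^-1

{"L": -6, "T": 5, "M": -1}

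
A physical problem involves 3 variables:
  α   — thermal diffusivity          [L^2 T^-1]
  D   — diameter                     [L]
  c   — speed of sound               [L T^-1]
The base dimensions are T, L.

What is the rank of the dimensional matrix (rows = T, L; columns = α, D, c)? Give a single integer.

2

Dimensional matrix (T×L by α×D×c):
  T: [-1  0 -1]
  L: [ 2  1  1]
Row reduction gives pivot columns α,D; rank = 2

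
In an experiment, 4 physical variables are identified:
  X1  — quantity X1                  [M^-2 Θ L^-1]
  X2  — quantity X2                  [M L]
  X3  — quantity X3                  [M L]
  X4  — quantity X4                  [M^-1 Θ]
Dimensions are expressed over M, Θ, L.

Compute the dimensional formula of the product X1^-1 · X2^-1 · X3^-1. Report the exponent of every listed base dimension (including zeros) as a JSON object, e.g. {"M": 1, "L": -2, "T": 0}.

Exponent matrix [M,Θ,L] × [X1,X2,X3,X4]:
  M: [-2  1  1 -1]
  Θ: [ 1  0  0  1]
  L: [-1  1  1  0]
  [M]: (-1)·-2+(-1)·1+(-1)·1 = 0
  [Θ]: (-1)·1+(-1)·0+(-1)·0 = -1
  [L]: (-1)·-1+(-1)·1+(-1)·1 = -1
⇒ Θ^-1 L^-1

{"M": 0, "Θ": -1, "L": -1}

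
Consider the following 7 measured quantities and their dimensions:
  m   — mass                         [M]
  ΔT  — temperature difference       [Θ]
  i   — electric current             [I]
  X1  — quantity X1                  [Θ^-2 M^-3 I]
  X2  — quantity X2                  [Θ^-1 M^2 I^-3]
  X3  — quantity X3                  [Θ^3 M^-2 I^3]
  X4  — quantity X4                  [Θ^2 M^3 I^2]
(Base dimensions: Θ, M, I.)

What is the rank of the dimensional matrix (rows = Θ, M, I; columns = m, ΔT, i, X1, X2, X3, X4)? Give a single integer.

Dimensional matrix (Θ×M×I by m×ΔT×i×X1×X2×X3×X4):
  Θ: [ 0  1  0 -2 -1  3  2]
  M: [ 1  0  0 -3  2 -2  3]
  I: [ 0  0  1  1 -3  3  2]
RREF → pivots at {m,ΔT,i} ⇒ r = 3

3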